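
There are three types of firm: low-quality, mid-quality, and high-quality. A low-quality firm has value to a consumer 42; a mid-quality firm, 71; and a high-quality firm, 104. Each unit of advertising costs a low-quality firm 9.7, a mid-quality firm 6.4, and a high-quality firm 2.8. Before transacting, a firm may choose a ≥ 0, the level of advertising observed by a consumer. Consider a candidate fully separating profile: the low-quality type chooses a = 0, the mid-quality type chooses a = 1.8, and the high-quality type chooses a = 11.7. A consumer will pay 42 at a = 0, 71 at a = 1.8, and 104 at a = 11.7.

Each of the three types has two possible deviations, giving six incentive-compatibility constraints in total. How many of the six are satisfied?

Low-quality (own payoff 42): to a=1.8 gives 71 − 9.7×1.8 = 53.54 → profitable ✗; to a=11.7 gives 104 − 9.7×11.7 = -9.49 → no gain ✓.
High-quality (own payoff 104 − 2.8×11.7 = 71.24): to a=0 gives 42 → no gain ✓; to a=1.8 gives 71 − 2.8×1.8 = 65.96 → no gain ✓.
Mid-quality (own payoff 71 − 6.4×1.8 = 59.48): to a=0 gives 42 → no gain ✓; to a=11.7 gives 104 − 6.4×11.7 = 29.12 → no gain ✓.
5 of the 6 constraints hold; not an equilibrium.

5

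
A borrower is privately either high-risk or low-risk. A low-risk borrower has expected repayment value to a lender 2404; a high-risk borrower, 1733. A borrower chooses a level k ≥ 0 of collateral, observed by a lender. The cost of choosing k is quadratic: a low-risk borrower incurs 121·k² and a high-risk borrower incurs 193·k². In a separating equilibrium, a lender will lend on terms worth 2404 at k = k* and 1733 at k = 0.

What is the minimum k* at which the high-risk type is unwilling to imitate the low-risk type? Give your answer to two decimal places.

The high-risk type at k = 0 receives 1733; imitating at k* yields 2404 − 193·k*².
Indifference: 1733 = 2404 − 193·k*², so k*² = (2404 − 1733) / 193 ≈ 3.4767.
k* = √3.4767 ≈ 1.86.

1.86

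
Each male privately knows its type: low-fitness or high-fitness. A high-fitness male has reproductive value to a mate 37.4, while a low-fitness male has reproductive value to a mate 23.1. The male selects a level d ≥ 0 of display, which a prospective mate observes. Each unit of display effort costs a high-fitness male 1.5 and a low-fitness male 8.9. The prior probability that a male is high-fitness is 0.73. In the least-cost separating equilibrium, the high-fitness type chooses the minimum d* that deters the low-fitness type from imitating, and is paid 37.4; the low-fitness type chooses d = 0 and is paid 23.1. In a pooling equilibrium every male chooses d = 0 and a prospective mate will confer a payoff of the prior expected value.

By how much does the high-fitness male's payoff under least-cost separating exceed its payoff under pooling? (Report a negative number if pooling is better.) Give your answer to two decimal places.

Least-cost separating signal: d* solves 23.1 = 37.4 − 8.9·d*, so d* = (37.4 − 23.1)/8.9 ≈ 1.6067.
High-fitness type's separating payoff: 37.4 − 1.5 × d* = 37.4 − 1.5 × (37.4 − 23.1)/8.9 = 37.4 − 21.45/8.9 ≈ 34.9899.
Pooling payoff: 0.73 × 37.4 + 0.27 × 23.1 = 33.539.
Difference: 34.9899 − 33.539 = 1.4509, i.e. 1.45 to two decimal places.
The high-fitness type prefers to separate.

1.45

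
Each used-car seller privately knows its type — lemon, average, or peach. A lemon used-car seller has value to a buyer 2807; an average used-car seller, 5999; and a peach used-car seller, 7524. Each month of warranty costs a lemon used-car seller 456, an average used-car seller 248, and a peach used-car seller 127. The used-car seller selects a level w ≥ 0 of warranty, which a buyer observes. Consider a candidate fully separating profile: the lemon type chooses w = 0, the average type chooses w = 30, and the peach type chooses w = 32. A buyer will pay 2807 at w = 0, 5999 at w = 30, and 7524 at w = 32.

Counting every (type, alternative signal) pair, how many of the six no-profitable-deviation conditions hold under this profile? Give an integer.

Lemon (own payoff 2807): to w=30 gives 5999 − 456×30 = -7681 → no gain ✓; to w=32 gives 7524 − 456×32 = -7068 → no gain ✓.
Average (own payoff 5999 − 248×30 = -1441): to w=0 gives 2807 → profitable ✗; to w=32 gives 7524 − 248×32 = -412 → profitable ✗.
Peach (own payoff 7524 − 127×32 = 3460): to w=0 gives 2807 → no gain ✓; to w=30 gives 5999 − 127×30 = 2189 → no gain ✓.
4 of the 6 constraints hold; not an equilibrium.

4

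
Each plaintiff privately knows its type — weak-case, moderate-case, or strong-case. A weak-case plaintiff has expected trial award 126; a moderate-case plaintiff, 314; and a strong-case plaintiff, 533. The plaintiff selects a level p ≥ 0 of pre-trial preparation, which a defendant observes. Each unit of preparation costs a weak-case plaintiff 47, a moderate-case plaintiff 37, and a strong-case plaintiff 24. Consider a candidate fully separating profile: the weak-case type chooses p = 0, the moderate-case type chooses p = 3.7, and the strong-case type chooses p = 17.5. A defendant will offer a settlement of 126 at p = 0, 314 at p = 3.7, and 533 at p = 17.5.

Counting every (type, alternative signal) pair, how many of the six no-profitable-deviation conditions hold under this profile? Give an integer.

3

Moderate-case (own payoff 314 − 37×3.7 = 177.1): to p=0 gives 126 → no gain ✓; to p=17.5 gives 533 − 37×17.5 = -114.5 → no gain ✓.
Weak-case (own payoff 126): to p=3.7 gives 314 − 47×3.7 = 140.1 → profitable ✗; to p=17.5 gives 533 − 47×17.5 = -289.5 → no gain ✓.
Strong-case (own payoff 533 − 24×17.5 = 113): to p=0 gives 126 → profitable ✗; to p=3.7 gives 314 − 24×3.7 = 225.2 → profitable ✗.
3 of the 6 constraints hold; not an equilibrium.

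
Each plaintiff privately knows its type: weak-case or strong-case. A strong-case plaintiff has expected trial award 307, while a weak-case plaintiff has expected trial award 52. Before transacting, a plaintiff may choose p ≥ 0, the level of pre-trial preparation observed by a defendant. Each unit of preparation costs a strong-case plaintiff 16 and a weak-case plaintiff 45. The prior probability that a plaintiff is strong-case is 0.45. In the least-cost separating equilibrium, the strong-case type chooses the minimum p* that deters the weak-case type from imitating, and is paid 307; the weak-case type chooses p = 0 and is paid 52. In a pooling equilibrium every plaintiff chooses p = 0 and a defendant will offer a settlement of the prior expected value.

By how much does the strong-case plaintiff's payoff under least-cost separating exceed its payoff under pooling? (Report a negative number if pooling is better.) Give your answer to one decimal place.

Least-cost separating signal: p* solves 52 = 307 − 45·p*, so p* = (307 − 52)/45 ≈ 5.6667.
Strong-case type's separating payoff: 307 − 16 × p* = 307 − 16 × (307 − 52)/45 = 307 − 4080/45 ≈ 216.333.
Pooling payoff: 0.45 × 307 + 0.55 × 52 = 166.75.
Difference: 216.333 − 166.75 = 49.583, i.e. 49.6 to one decimal place.
The strong-case type prefers to separate.

49.6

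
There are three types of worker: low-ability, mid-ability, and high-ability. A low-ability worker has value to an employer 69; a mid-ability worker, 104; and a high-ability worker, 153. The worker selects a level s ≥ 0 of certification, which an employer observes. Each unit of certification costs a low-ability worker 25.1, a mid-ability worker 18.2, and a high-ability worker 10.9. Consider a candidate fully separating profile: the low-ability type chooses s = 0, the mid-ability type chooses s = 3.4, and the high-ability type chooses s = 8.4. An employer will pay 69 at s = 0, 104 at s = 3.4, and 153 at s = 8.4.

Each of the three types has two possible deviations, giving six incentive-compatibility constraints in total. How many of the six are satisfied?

High-ability (own payoff 153 − 10.9×8.4 = 61.44): to s=0 gives 69 → profitable ✗; to s=3.4 gives 104 − 10.9×3.4 = 66.94 → profitable ✗.
Low-ability (own payoff 69): to s=3.4 gives 104 − 25.1×3.4 = 18.66 → no gain ✓; to s=8.4 gives 153 − 25.1×8.4 = -57.84 → no gain ✓.
Mid-ability (own payoff 104 − 18.2×3.4 = 42.12): to s=0 gives 69 → profitable ✗; to s=8.4 gives 153 − 18.2×8.4 = 0.12 → no gain ✓.
3 of the 6 constraints hold; not an equilibrium.

3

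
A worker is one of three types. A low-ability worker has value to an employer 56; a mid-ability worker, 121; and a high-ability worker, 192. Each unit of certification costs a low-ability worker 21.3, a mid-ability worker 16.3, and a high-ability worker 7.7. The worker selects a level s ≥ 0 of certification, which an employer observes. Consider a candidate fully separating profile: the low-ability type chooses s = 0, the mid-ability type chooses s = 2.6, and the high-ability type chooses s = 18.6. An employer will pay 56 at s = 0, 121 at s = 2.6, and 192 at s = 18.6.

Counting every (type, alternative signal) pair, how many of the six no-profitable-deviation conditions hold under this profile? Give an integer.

High-ability (own payoff 192 − 7.7×18.6 = 48.78): to s=0 gives 56 → profitable ✗; to s=2.6 gives 121 − 7.7×2.6 = 100.98 → profitable ✗.
Low-ability (own payoff 56): to s=2.6 gives 121 − 21.3×2.6 = 65.62 → profitable ✗; to s=18.6 gives 192 − 21.3×18.6 = -204.18 → no gain ✓.
Mid-ability (own payoff 121 − 16.3×2.6 = 78.62): to s=0 gives 56 → no gain ✓; to s=18.6 gives 192 − 16.3×18.6 = -111.18 → no gain ✓.
3 of the 6 constraints hold; not an equilibrium.

3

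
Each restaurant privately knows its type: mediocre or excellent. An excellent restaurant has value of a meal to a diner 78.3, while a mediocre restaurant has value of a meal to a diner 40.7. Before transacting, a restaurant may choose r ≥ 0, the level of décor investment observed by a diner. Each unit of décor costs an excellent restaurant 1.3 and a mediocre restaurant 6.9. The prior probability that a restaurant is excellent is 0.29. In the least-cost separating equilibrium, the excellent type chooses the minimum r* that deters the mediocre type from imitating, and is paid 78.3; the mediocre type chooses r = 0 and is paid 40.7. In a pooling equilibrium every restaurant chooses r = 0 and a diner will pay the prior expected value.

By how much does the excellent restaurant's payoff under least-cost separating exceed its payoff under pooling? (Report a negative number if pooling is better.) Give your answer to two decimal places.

19.61

Least-cost separating signal: r* solves 40.7 = 78.3 − 6.9·r*, so r* = (78.3 − 40.7)/6.9 ≈ 5.4493.
Excellent type's separating payoff: 78.3 − 1.3 × r* = 78.3 − 1.3 × (78.3 − 40.7)/6.9 = 78.3 − 48.88/6.9 ≈ 71.2159.
Pooling payoff: 0.29 × 78.3 + 0.71 × 40.7 = 51.604.
Difference: 71.2159 − 51.604 = 19.6119, i.e. 19.61 to two decimal places.
The excellent type prefers to separate.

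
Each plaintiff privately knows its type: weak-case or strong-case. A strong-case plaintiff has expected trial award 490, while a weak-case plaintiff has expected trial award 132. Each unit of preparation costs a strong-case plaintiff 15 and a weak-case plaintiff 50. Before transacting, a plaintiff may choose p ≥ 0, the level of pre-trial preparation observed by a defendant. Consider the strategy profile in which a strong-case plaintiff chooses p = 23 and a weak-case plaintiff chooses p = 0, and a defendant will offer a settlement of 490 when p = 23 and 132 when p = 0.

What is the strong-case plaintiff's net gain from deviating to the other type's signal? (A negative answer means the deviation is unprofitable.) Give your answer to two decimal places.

-13.00

Playing p = 23 the strong-case plaintiff receives 490 − 15 × 23 = 145.
Deviating to p = 0 yields 132 instead.
Gain from deviating: 132 − 145 = -13.00.
The gain is negative, so the strong-case type's incentive-compatibility constraint is satisfied.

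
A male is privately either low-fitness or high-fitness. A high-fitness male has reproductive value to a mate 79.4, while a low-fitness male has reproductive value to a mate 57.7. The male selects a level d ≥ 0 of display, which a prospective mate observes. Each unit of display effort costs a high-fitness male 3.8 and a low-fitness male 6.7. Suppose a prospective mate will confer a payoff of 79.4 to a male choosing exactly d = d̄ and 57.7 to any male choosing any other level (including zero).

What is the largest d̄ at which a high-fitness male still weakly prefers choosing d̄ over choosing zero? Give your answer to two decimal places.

5.71

Choosing d̄ yields the high-fitness type 79.4 − 3.8·d̄; choosing zero yields 57.7.
The high-fitness type is indifferent at 79.4 − 3.8·d̄ = 57.7, i.e. d̄ = (79.4 − 57.7) / 3.8 ≈ 5.71.
For any d̄ above 5.71 the high-fitness type would rather pool at zero, so separation collapses.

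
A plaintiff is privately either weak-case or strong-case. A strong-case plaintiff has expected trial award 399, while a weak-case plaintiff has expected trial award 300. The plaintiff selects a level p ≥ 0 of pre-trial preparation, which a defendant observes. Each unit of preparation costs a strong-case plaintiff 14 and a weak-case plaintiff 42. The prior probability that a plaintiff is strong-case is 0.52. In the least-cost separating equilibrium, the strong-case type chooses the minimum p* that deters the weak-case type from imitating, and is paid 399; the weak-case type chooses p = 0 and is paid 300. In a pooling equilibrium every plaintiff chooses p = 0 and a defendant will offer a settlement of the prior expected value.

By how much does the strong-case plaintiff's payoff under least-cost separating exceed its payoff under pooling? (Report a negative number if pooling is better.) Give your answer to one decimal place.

Least-cost separating signal: p* solves 300 = 399 − 42·p*, so p* = (399 − 300)/42 ≈ 2.3571.
Strong-case type's separating payoff: 399 − 14 × p* = 399 − 14 × (399 − 300)/42 = 399 − 1386/42 = 366.
Pooling payoff: 0.52 × 399 + 0.48 × 300 = 351.48.
Difference: 366 − 351.48 = 14.52, i.e. 14.5 to one decimal place.
The strong-case type prefers to separate.

14.5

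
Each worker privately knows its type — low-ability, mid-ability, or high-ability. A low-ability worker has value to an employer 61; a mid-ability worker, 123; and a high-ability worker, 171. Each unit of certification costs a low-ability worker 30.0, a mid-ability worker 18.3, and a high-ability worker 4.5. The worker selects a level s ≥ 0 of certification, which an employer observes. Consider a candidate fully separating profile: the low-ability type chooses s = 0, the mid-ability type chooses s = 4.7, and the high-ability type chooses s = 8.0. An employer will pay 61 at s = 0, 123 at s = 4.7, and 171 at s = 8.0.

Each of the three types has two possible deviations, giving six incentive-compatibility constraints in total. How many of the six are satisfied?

High-ability (own payoff 171 − 4.5×8.0 = 135): to s=0 gives 61 → no gain ✓; to s=4.7 gives 123 − 4.5×4.7 = 101.85 → no gain ✓.
Low-ability (own payoff 61): to s=4.7 gives 123 − 30.0×4.7 = -18 → no gain ✓; to s=8.0 gives 171 − 30.0×8.0 = -69 → no gain ✓.
Mid-ability (own payoff 123 − 18.3×4.7 = 36.99): to s=0 gives 61 → profitable ✗; to s=8.0 gives 171 − 18.3×8.0 = 24.6 → no gain ✓.
5 of the 6 constraints hold; not an equilibrium.

5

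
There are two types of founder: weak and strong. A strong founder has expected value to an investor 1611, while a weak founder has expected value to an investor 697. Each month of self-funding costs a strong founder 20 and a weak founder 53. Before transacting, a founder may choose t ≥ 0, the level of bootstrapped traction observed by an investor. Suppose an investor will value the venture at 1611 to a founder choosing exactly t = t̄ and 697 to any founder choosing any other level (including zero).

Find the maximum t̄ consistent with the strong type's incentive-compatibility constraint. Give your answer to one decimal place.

45.7

Choosing t̄ yields the strong type 1611 − 20·t̄; choosing zero yields 697.
The strong type is indifferent at 1611 − 20·t̄ = 697, i.e. t̄ = (1611 − 697) / 20 = 45.7.
For any t̄ above 45.7 the strong type would rather pool at zero, so separation collapses.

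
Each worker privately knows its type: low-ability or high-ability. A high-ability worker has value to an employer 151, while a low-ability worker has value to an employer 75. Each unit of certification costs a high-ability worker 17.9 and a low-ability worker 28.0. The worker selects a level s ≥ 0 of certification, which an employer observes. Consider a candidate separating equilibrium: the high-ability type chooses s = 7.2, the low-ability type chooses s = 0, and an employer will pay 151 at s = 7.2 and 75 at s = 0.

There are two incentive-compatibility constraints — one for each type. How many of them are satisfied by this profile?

Low-ability type: stay at 0 → 75; mimic → 151 − 28.0 × 7.2 = -50.6. IC holds (75 ≥ -50.6).
High-ability type: signal → 151 − 17.9 × 7.2 = 22.12; deviate to 0 → 75. IC fails (22.12 < 75).
1 of 2 constraints hold, so this profile is not an equilibrium.

1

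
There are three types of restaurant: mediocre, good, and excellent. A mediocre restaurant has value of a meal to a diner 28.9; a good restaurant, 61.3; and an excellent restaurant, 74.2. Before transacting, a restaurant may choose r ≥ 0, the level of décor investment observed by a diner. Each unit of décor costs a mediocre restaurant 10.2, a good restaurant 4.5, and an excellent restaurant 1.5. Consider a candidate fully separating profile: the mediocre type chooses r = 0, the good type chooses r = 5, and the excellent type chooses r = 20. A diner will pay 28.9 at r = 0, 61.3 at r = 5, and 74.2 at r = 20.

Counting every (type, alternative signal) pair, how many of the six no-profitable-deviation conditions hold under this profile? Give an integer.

Excellent (own payoff 74.2 − 1.5×20 = 44.2): to r=0 gives 28.9 → no gain ✓; to r=5 gives 61.3 − 1.5×5 = 53.8 → profitable ✗.
Good (own payoff 61.3 − 4.5×5 = 38.8): to r=0 gives 28.9 → no gain ✓; to r=20 gives 74.2 − 4.5×20 = -15.8 → no gain ✓.
Mediocre (own payoff 28.9): to r=5 gives 61.3 − 10.2×5 = 10.3 → no gain ✓; to r=20 gives 74.2 − 10.2×20 = -129.8 → no gain ✓.
5 of the 6 constraints hold; not an equilibrium.

5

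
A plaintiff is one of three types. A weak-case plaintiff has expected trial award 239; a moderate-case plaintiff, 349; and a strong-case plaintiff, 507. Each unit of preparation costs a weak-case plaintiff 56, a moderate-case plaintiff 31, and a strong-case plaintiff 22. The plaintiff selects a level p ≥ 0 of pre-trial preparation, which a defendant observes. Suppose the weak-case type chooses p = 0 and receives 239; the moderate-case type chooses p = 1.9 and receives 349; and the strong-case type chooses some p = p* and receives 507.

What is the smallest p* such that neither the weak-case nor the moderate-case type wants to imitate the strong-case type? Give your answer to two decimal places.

7.00

Weak-case type (on-path payoff 239) won't mimic when 239 ≥ 507 − 56·p*, i.e. p* ≥ 4.79.
Moderate-case type (on-path payoff 349 − 31×1.9 = 290.1) won't mimic when 290.1 ≥ 507 − 31·p*, i.e. p* ≥ 7.00.
Both must hold, so p* = max(4.79, 7.00) = 7.00. The moderate-case type's constraint binds.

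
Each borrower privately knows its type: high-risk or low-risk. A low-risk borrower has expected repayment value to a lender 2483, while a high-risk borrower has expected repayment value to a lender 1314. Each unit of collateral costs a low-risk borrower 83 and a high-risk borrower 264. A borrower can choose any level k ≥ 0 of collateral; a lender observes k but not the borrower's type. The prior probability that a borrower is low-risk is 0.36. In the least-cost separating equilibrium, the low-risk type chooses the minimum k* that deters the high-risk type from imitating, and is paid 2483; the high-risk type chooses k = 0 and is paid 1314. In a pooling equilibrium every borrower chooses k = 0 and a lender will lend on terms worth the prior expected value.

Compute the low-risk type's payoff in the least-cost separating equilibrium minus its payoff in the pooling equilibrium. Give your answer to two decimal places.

Least-cost separating signal: k* solves 1314 = 2483 − 264·k*, so k* = (2483 − 1314)/264 ≈ 4.4280.
Low-risk type's separating payoff: 2483 − 83 × k* = 2483 − 83 × (2483 − 1314)/264 = 2483 − 97027/264 ≈ 2115.4735.
Pooling payoff: 0.36 × 2483 + 0.64 × 1314 = 1734.84.
Difference: 2115.4735 − 1734.84 = 380.6335, i.e. 380.63 to two decimal places.
The low-risk type prefers to separate.

380.63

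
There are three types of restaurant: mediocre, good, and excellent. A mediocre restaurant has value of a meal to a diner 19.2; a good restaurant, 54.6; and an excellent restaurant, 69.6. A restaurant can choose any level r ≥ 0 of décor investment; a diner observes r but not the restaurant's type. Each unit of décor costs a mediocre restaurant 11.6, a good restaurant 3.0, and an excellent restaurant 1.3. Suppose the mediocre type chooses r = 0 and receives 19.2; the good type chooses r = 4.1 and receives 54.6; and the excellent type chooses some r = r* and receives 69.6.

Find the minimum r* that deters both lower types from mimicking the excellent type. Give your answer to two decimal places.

Good type (on-path payoff 54.6 − 3.0×4.1 = 42.3) won't mimic when 42.3 ≥ 69.6 − 3.0·r*, i.e. r* ≥ 9.10.
Mediocre type (on-path payoff 19.2) won't mimic when 19.2 ≥ 69.6 − 11.6·r*, i.e. r* ≥ 4.34.
Both must hold, so r* = max(4.34, 9.10) = 9.10. The good type's constraint binds.

9.10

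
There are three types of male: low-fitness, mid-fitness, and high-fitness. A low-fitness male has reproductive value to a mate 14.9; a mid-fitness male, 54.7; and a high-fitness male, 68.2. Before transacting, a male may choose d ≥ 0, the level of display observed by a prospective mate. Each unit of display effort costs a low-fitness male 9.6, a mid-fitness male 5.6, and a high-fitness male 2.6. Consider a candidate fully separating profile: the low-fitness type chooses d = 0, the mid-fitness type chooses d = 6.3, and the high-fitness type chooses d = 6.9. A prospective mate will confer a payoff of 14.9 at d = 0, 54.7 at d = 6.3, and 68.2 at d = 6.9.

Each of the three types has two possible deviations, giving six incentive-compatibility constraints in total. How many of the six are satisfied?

Low-fitness (own payoff 14.9): to d=6.3 gives 54.7 − 9.6×6.3 = -5.78 → no gain ✓; to d=6.9 gives 68.2 − 9.6×6.9 = 1.96 → no gain ✓.
Mid-fitness (own payoff 54.7 − 5.6×6.3 = 19.42): to d=0 gives 14.9 → no gain ✓; to d=6.9 gives 68.2 − 5.6×6.9 = 29.56 → profitable ✗.
High-fitness (own payoff 68.2 − 2.6×6.9 = 50.26): to d=0 gives 14.9 → no gain ✓; to d=6.3 gives 54.7 − 2.6×6.3 = 38.32 → no gain ✓.
5 of the 6 constraints hold; not an equilibrium.

5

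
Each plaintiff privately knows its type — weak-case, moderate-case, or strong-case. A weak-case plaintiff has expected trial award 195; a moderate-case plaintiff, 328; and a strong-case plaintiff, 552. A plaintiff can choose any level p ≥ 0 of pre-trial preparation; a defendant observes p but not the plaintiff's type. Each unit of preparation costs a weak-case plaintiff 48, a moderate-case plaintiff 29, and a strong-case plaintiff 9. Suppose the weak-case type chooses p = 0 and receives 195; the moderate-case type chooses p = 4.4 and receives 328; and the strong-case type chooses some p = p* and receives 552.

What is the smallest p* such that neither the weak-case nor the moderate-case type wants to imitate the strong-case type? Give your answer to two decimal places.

Moderate-case type (on-path payoff 328 − 29×4.4 = 200.4) won't mimic when 200.4 ≥ 552 − 29·p*, i.e. p* ≥ 12.12.
Weak-case type (on-path payoff 195) won't mimic when 195 ≥ 552 − 48·p*, i.e. p* ≥ 7.44.
Both must hold, so p* = max(7.44, 12.12) = 12.12. The moderate-case type's constraint binds.

12.12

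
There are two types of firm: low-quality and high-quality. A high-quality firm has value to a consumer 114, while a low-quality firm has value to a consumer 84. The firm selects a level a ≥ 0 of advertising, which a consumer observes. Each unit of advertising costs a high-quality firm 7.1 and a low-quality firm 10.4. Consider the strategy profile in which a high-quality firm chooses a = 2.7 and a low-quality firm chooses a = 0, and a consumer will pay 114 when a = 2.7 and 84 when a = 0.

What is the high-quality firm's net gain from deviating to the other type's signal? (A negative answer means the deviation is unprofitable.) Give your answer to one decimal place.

-10.8

Playing a = 2.7 the high-quality firm receives 114 − 7.1 × 2.7 = 94.83.
Deviating to a = 0 yields 84 instead.
Gain from deviating: 84 − 94.83 = -10.83, i.e. -10.8 to one decimal place.
The gain is negative, so the high-quality type's incentive-compatibility constraint is satisfied.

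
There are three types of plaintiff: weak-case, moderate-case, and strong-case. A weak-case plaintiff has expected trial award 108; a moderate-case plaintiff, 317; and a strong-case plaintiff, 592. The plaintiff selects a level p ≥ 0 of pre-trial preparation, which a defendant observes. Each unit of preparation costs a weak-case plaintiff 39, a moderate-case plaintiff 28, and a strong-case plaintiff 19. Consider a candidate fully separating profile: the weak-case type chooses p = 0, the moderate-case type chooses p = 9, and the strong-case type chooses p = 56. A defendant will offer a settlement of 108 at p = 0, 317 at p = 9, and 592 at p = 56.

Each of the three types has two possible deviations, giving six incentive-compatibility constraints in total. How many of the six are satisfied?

Weak-case (own payoff 108): to p=9 gives 317 − 39×9 = -34 → no gain ✓; to p=56 gives 592 − 39×56 = -1592 → no gain ✓.
Strong-case (own payoff 592 − 19×56 = -472): to p=0 gives 108 → profitable ✗; to p=9 gives 317 − 19×9 = 146 → profitable ✗.
Moderate-case (own payoff 317 − 28×9 = 65): to p=0 gives 108 → profitable ✗; to p=56 gives 592 − 28×56 = -976 → no gain ✓.
3 of the 6 constraints hold; not an equilibrium.

3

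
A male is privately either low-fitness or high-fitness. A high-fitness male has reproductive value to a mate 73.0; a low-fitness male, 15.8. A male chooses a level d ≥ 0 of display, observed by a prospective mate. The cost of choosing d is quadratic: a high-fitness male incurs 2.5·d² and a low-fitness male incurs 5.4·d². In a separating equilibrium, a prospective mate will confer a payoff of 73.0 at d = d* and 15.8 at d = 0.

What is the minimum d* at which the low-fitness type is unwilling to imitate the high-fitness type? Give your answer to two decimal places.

The low-fitness type at d = 0 receives 15.8; imitating at d* yields 73.0 − 5.4·d*².
Indifference: 15.8 = 73.0 − 5.4·d*², so d*² = (73.0 − 15.8) / 5.4 ≈ 10.5926.
d* = √10.5926 ≈ 3.25.

3.25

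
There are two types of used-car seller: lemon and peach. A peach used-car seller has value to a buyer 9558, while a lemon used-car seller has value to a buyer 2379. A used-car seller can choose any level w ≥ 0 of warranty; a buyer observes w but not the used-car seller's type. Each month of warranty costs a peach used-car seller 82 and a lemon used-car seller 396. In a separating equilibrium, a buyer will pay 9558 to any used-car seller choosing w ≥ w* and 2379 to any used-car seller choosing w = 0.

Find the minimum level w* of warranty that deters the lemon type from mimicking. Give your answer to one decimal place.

A lemon used-car seller choosing w = 0 receives 2379.
Imitating at w* instead would pay 9558 at cost 396·w*, netting 9558 − 396·w*.
Indifference: 2379 = 9558 − 396·w*, so w* = (9558 − 2379) / 396 ≈ 18.1.
This is the lemon type's binding incentive-compatibility constraint; any w ≥ 18.1 sustains separation on that side.

18.1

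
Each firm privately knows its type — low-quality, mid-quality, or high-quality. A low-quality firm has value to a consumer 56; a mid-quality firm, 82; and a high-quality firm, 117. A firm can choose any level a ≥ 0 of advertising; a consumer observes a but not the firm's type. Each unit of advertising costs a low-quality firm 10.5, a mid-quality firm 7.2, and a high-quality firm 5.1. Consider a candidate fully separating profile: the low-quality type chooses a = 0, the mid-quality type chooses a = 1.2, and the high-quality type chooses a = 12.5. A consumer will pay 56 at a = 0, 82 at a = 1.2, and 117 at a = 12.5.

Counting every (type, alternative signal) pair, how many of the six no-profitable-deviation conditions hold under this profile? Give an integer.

3

Low-quality (own payoff 56): to a=1.2 gives 82 − 10.5×1.2 = 69.4 → profitable ✗; to a=12.5 gives 117 − 10.5×12.5 = -14.25 → no gain ✓.
High-quality (own payoff 117 − 5.1×12.5 = 53.25): to a=0 gives 56 → profitable ✗; to a=1.2 gives 82 − 5.1×1.2 = 75.88 → profitable ✗.
Mid-quality (own payoff 82 − 7.2×1.2 = 73.36): to a=0 gives 56 → no gain ✓; to a=12.5 gives 117 − 7.2×12.5 = 27 → no gain ✓.
3 of the 6 constraints hold; not an equilibrium.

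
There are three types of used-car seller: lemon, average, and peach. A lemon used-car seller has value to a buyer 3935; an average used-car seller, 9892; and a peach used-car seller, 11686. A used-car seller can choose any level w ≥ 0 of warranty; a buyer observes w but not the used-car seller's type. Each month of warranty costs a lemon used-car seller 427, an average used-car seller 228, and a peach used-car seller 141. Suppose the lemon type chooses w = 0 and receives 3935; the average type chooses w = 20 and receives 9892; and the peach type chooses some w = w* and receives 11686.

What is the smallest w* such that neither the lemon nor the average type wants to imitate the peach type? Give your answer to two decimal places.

27.87

Lemon type (on-path payoff 3935) won't mimic when 3935 ≥ 11686 − 427·w*, i.e. w* ≥ 18.15.
Average type (on-path payoff 9892 − 228×20 = 5332) won't mimic when 5332 ≥ 11686 − 228·w*, i.e. w* ≥ 27.87.
Both must hold, so w* = max(18.15, 27.87) = 27.87. The average type's constraint binds.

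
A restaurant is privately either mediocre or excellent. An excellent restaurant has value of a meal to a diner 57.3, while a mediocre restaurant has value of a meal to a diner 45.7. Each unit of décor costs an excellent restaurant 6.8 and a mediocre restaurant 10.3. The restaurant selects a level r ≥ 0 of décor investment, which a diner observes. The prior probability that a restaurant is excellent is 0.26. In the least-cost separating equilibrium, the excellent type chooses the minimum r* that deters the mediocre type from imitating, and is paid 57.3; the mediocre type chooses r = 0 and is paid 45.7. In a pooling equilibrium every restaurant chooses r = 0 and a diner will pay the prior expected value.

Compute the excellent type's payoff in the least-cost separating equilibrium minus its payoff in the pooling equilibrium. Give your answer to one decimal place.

Least-cost separating signal: r* solves 45.7 = 57.3 − 10.3·r*, so r* = (57.3 − 45.7)/10.3 ≈ 1.1262.
Excellent type's separating payoff: 57.3 − 6.8 × r* = 57.3 − 6.8 × (57.3 − 45.7)/10.3 = 57.3 − 78.88/10.3 ≈ 49.642.
Pooling payoff: 0.26 × 57.3 + 0.74 × 45.7 = 48.716.
Difference: 49.642 − 48.716 = 0.926, i.e. 0.9 to one decimal place.
The excellent type prefers to separate.

0.9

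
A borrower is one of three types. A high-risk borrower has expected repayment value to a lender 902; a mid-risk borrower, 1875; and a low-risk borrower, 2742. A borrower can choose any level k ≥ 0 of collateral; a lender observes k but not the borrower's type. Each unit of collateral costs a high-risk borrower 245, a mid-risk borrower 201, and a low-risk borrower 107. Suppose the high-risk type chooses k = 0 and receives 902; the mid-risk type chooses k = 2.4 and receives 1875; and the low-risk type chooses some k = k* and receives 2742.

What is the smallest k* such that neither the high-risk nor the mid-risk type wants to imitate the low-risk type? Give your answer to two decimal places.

7.51

Mid-risk type (on-path payoff 1875 − 201×2.4 = 1392.6) won't mimic when 1392.6 ≥ 2742 − 201·k*, i.e. k* ≥ 6.71.
High-risk type (on-path payoff 902) won't mimic when 902 ≥ 2742 − 245·k*, i.e. k* ≥ 7.51.
Both must hold, so k* = max(7.51, 6.71) = 7.51. The high-risk type's constraint binds.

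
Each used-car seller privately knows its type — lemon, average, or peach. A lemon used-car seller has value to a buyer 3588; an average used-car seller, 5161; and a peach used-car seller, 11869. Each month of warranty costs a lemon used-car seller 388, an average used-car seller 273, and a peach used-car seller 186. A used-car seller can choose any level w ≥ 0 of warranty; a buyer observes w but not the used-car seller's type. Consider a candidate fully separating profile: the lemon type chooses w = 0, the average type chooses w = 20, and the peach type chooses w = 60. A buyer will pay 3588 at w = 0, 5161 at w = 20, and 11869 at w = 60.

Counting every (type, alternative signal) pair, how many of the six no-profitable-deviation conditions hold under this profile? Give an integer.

3

Average (own payoff 5161 − 273×20 = -299): to w=0 gives 3588 → profitable ✗; to w=60 gives 11869 − 273×60 = -4511 → no gain ✓.
Lemon (own payoff 3588): to w=20 gives 5161 − 388×20 = -2599 → no gain ✓; to w=60 gives 11869 − 388×60 = -11411 → no gain ✓.
Peach (own payoff 11869 − 186×60 = 709): to w=0 gives 3588 → profitable ✗; to w=20 gives 5161 − 186×20 = 1441 → profitable ✗.
3 of the 6 constraints hold; not an equilibrium.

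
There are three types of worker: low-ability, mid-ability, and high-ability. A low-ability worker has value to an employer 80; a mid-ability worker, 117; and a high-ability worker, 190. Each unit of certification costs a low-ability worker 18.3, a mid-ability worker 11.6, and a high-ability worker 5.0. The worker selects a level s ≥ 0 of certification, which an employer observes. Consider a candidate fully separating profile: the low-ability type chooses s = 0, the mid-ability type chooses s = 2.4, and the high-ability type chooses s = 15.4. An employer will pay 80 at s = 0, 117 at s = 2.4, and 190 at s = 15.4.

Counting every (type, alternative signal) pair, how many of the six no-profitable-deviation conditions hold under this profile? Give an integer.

High-ability (own payoff 190 − 5.0×15.4 = 113): to s=0 gives 80 → no gain ✓; to s=2.4 gives 117 − 5.0×2.4 = 105 → no gain ✓.
Low-ability (own payoff 80): to s=2.4 gives 117 − 18.3×2.4 = 73.08 → no gain ✓; to s=15.4 gives 190 − 18.3×15.4 = -91.82 → no gain ✓.
Mid-ability (own payoff 117 − 11.6×2.4 = 89.16): to s=0 gives 80 → no gain ✓; to s=15.4 gives 190 − 11.6×15.4 = 11.36 → no gain ✓.
6 of the 6 constraints hold; this profile is a separating equilibrium.

6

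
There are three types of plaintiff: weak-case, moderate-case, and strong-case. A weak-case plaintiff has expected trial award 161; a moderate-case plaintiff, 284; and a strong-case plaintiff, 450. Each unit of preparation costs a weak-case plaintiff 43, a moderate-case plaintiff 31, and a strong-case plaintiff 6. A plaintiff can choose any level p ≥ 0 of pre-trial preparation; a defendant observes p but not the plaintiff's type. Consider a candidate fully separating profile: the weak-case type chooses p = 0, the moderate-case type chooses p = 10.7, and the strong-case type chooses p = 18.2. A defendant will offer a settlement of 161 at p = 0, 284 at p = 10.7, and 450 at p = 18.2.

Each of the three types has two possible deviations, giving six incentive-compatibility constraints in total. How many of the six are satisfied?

Moderate-case (own payoff 284 − 31×10.7 = -47.7): to p=0 gives 161 → profitable ✗; to p=18.2 gives 450 − 31×18.2 = -114.2 → no gain ✓.
Strong-case (own payoff 450 − 6×18.2 = 340.8): to p=0 gives 161 → no gain ✓; to p=10.7 gives 284 − 6×10.7 = 219.8 → no gain ✓.
Weak-case (own payoff 161): to p=10.7 gives 284 − 43×10.7 = -176.1 → no gain ✓; to p=18.2 gives 450 − 43×18.2 = -332.6 → no gain ✓.
5 of the 6 constraints hold; not an equilibrium.

5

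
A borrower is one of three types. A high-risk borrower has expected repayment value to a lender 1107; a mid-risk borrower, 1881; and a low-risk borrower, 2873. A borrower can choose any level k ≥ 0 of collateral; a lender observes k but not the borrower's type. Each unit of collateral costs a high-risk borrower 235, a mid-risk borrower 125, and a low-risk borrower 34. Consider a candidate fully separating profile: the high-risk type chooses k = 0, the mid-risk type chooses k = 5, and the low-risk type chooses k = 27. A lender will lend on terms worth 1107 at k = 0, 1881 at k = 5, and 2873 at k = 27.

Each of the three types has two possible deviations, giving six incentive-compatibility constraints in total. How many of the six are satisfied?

Mid-risk (own payoff 1881 − 125×5 = 1256): to k=0 gives 1107 → no gain ✓; to k=27 gives 2873 − 125×27 = -502 → no gain ✓.
High-risk (own payoff 1107): to k=5 gives 1881 − 235×5 = 706 → no gain ✓; to k=27 gives 2873 − 235×27 = -3472 → no gain ✓.
Low-risk (own payoff 2873 − 34×27 = 1955): to k=0 gives 1107 → no gain ✓; to k=5 gives 1881 − 34×5 = 1711 → no gain ✓.
6 of the 6 constraints hold; this profile is a separating equilibrium.

6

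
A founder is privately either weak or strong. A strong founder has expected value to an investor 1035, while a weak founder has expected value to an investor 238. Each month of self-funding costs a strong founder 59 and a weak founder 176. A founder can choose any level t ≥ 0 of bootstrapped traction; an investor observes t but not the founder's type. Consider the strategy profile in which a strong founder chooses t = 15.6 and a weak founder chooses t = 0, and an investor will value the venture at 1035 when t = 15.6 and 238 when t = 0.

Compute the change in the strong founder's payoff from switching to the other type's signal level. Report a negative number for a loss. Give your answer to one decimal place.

Playing t = 15.6 the strong founder receives 1035 − 59 × 15.6 = 114.6.
Deviating to t = 0 yields 238 instead.
Gain from deviating: 238 − 114.6 = 123.4.
The gain is positive, so the strong type's incentive-compatibility constraint is violated — this profile is not a separating equilibrium.

123.4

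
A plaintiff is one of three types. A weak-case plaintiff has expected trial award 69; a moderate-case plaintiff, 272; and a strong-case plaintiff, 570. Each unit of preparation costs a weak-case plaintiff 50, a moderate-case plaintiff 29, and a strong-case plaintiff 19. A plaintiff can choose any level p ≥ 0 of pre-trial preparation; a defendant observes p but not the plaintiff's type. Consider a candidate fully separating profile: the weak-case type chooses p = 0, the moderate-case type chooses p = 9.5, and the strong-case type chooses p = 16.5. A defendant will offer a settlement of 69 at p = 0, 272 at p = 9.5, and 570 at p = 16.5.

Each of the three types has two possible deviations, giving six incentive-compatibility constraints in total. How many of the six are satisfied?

Weak-case (own payoff 69): to p=9.5 gives 272 − 50×9.5 = -203 → no gain ✓; to p=16.5 gives 570 − 50×16.5 = -255 → no gain ✓.
Strong-case (own payoff 570 − 19×16.5 = 256.5): to p=0 gives 69 → no gain ✓; to p=9.5 gives 272 − 19×9.5 = 91.5 → no gain ✓.
Moderate-case (own payoff 272 − 29×9.5 = -3.5): to p=0 gives 69 → profitable ✗; to p=16.5 gives 570 − 29×16.5 = 91.5 → profitable ✗.
4 of the 6 constraints hold; not an equilibrium.

4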